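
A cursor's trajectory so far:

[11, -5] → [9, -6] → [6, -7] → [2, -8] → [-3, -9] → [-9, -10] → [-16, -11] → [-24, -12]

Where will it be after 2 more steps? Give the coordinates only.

[-43, -14]

Successive displacements: [-2, -1], [-3, -1], [-4, -1], [-5, -1], [-6, -1], [-7, -1], [-8, -1] — each changes by [-1, +0].
step 8: [-24, -12] + [-9, -1] → [-33, -13]
step 9: [-33, -13] + [-10, -1] → [-43, -14]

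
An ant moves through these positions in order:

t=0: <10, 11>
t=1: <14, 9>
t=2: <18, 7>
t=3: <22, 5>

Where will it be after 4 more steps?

<38, -3>

Constant displacement of <+4, -2> per step.
step 4: <22, 5> + <+4, -2> → <26, 3>
step 5: <26, 3> + <+4, -2> → <30, 1>
step 6: <30, 1> + <+4, -2> → <34, -1>
step 7: <34, -1> + <+4, -2> → <38, -3>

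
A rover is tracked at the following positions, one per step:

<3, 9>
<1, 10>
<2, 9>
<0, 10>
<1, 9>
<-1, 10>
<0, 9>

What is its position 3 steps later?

Differencing gives <-2, +1>, <+1, -1>, <-2, +1>, <+1, -1>, <-2, +1>, <+1, -1>. This is the pattern <-2, +1>, <+1, -1> repeated.
step 7: apply <-2, +1> → <-2, 10>
step 8: apply <+1, -1> → <-1, 9>
step 9: apply <-2, +1> → <-3, 10>

<-3, 10>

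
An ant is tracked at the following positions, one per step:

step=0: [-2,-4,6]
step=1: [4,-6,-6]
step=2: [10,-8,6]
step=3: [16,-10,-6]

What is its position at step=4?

First: linear, +6 per step → 22 at step 4.
Second: linear, -2 per step → -12 at step 4.
Third: cycles through 6, -6 every 2 steps. Step 4 lands at position 0 of the cycle → 6.

[22,-12,6]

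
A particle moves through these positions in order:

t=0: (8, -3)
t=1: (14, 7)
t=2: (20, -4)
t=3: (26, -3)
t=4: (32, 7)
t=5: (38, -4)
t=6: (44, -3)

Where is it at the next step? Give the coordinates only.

First: linear, +6 per step → 50 at step 7.
Second: cycles through -3, 7, -4 every 3 steps. Step 7 lands at position 1 of the cycle → 7.

(50, 7)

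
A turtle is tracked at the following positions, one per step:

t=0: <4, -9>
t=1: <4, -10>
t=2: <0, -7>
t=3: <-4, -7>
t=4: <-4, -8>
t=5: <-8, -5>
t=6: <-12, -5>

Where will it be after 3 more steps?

Step-to-step displacements: <+0, -1>, <-4, +3>, <-4, +0>, <+0, -1>, <-4, +3>, <-4, +0> — a repeating cycle of length 3.
step 7: apply <+0, -1> → <-12, -6>
step 8: apply <-4, +3> → <-16, -3>
step 9: apply <-4, +0> → <-20, -3>

<-20, -3>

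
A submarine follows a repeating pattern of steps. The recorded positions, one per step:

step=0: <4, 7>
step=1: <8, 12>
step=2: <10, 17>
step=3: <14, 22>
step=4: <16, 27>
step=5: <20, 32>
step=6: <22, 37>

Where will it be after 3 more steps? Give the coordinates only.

Differencing gives <+4, +5>, <+2, +5>, <+4, +5>, <+2, +5>, <+4, +5>, <+2, +5>. This is the pattern <+4, +5>, <+2, +5> repeated.
step 7: apply <+4, +5> → <26, 42>
step 8: apply <+2, +5> → <28, 47>
step 9: apply <+4, +5> → <32, 52>

<32, 52>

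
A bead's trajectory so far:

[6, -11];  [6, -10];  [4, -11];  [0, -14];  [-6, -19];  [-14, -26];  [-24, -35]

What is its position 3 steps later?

Taking differences between consecutive positions: [+0, +1], [-2, -1], [-4, -3], [-6, -5], [-8, -7], [-10, -9]. These grow by [-2, -2] each step.
step 7: [-24, -35] + [-12, -11] → [-36, -46]
step 8: [-36, -46] + [-14, -13] → [-50, -59]
step 9: [-50, -59] + [-16, -15] → [-66, -74]

[-66, -74]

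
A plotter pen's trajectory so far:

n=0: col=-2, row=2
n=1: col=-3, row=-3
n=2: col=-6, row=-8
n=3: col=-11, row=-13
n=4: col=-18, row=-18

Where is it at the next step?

col=-27, row=-23

First differences are (-1,-5), (-3,-5), (-5,-5), (-7,-5); their common second difference is (-2,+0) (constant acceleration).
step 5: col=-18, row=-18 + (-9,-5) → col=-27, row=-23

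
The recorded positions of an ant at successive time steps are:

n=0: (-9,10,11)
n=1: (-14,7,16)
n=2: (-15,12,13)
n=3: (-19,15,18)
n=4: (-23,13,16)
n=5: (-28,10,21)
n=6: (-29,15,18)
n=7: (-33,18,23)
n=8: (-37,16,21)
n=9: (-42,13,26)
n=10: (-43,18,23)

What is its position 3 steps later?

Step-to-step displacements: (-5,-3,+5), (-1,+5,-3), (-4,+3,+5), (-4,-2,-2), (-5,-3,+5), (-1,+5,-3), (-4,+3,+5), (-4,-2,-2), (-5,-3,+5), (-1,+5,-3) — a repeating cycle of length 4.
step 11: apply (-4,+3,+5) → (-47,21,28)
step 12: apply (-4,-2,-2) → (-51,19,26)
step 13: apply (-5,-3,+5) → (-56,16,31)

(-56,16,31)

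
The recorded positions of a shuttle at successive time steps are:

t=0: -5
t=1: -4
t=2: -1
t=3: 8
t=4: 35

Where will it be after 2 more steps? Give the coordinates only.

Step-to-step displacements: +1, +3, +9, +27; each is 3× the previous.
step 5: 35 + 81 → 116
step 6: 116 + 243 → 359

359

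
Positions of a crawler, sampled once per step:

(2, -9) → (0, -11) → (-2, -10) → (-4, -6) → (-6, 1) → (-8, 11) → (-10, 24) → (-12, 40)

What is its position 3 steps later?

Taking differences between consecutive positions: (-2, -2), (-2, +1), (-2, +4), (-2, +7), (-2, +10), (-2, +13), (-2, +16). These grow by (+0, +3) each step.
step 8: (-12, 40) + (-2, +19) → (-14, 59)
step 9: (-14, 59) + (-2, +22) → (-16, 81)
step 10: (-16, 81) + (-2, +25) → (-18, 106)

(-18, 106)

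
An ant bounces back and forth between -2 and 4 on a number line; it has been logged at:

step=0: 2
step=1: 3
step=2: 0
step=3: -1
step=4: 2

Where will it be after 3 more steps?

-1

The value travels 3 per step and bounces off the walls at -2 and 4.
  step 5: 2 → 3
  step 6: 3 → 0
  step 7: 0 → -1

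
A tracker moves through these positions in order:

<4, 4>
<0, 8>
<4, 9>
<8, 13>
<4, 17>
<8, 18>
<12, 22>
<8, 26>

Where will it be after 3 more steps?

Step-to-step displacements: <-4, +4>, <+4, +1>, <+4, +4>, <-4, +4>, <+4, +1>, <+4, +4>, <-4, +4> — a repeating cycle of length 3.
step 8: apply <+4, +1> → <12, 27>
step 9: apply <+4, +4> → <16, 31>
step 10: apply <-4, +4> → <12, 35>

<12, 35>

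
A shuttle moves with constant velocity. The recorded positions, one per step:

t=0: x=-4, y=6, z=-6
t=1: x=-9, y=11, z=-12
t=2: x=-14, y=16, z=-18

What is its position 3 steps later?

Each step adds (-5, +5, -6) to the position.
step 3: x=-14, y=16, z=-18 + (-5, +5, -6) → x=-19, y=21, z=-24
step 4: x=-19, y=21, z=-24 + (-5, +5, -6) → x=-24, y=26, z=-30
step 5: x=-24, y=26, z=-30 + (-5, +5, -6) → x=-29, y=31, z=-36

x=-29, y=31, z=-36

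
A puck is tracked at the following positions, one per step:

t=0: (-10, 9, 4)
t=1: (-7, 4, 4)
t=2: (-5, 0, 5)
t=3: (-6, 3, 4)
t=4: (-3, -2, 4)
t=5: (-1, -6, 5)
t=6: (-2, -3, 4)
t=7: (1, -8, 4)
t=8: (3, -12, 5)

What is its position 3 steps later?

The moves between consecutive positions are (+3, -5, +0), (+2, -4, +1), (-1, +3, -1), (+3, -5, +0), (+2, -4, +1), (-1, +3, -1), (+3, -5, +0), (+2, -4, +1); they repeat the 3-cycle [(+3, -5, +0), (+2, -4, +1), (-1, +3, -1)].
step 9: apply (-1, +3, -1) → (2, -9, 4)
step 10: apply (+3, -5, +0) → (5, -14, 4)
step 11: apply (+2, -4, +1) → (7, -18, 5)

(7, -18, 5)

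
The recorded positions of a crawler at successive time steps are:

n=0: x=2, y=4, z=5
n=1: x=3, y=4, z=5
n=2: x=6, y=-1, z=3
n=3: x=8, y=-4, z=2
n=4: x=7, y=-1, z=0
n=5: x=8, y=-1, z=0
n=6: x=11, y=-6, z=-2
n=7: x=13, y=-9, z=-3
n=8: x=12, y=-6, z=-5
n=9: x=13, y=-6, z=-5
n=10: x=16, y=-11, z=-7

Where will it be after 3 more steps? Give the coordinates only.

x=18, y=-11, z=-10

The moves between consecutive positions are (+1, +0, +0), (+3, -5, -2), (+2, -3, -1), (-1, +3, -2), (+1, +0, +0), (+3, -5, -2), (+2, -3, -1), (-1, +3, -2), (+1, +0, +0), (+3, -5, -2); they repeat the 4-cycle [(+1, +0, +0), (+3, -5, -2), (+2, -3, -1), (-1, +3, -2)].
step 11: apply (+2, -3, -1) → x=18, y=-14, z=-8
step 12: apply (-1, +3, -2) → x=17, y=-11, z=-10
step 13: apply (+1, +0, +0) → x=18, y=-11, z=-10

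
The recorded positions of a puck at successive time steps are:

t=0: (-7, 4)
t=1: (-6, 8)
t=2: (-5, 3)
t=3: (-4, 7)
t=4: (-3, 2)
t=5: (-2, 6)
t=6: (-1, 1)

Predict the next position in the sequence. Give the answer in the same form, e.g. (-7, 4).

Differencing gives (+1, +4), (+1, -5), (+1, +4), (+1, -5), (+1, +4), (+1, -5). This is the pattern (+1, +4), (+1, -5) repeated.
step 7: apply (+1, +4) → (0, 5)

(0, 5)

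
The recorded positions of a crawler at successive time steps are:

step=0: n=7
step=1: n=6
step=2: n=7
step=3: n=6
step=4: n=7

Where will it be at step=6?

Consecutive displacements -1, +1, -1, +1 scale by a factor of -1 each step.
step 5: 7 − 1 → n=6
step 6: 6 + 1 → n=7

n=7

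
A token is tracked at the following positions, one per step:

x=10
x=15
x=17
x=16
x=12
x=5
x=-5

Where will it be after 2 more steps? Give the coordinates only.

Taking differences between consecutive positions: +5, +2, -1, -4, -7, -10. These grow by -3 each step.
step 7: -5 − 13 → x=-18
step 8: -18 − 16 → x=-34

x=-34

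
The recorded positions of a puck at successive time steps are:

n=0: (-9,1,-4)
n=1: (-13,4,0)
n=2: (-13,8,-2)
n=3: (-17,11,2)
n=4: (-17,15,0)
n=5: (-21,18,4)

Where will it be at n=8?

Step-to-step displacements: (-4,+3,+4), (+0,+4,-2), (-4,+3,+4), (+0,+4,-2), (-4,+3,+4) — a repeating cycle of length 2.
step 6: apply (+0,+4,-2) → (-21,22,2)
step 7: apply (-4,+3,+4) → (-25,25,6)
step 8: apply (+0,+4,-2) → (-25,29,4)

(-25,29,4)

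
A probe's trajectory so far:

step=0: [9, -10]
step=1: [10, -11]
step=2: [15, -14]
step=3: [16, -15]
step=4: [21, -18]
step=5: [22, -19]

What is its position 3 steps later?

Step-to-step displacements: [+1, -1], [+5, -3], [+1, -1], [+5, -3], [+1, -1] — a repeating cycle of length 2.
step 6: apply [+5, -3] → [27, -22]
step 7: apply [+1, -1] → [28, -23]
step 8: apply [+5, -3] → [33, -26]

[33, -26]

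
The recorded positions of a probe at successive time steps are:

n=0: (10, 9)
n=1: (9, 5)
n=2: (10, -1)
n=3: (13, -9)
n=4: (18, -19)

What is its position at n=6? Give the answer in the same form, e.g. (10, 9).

(34, -45)

First differences are (-1, -4), (+1, -6), (+3, -8), (+5, -10); their common second difference is (+2, -2) (constant acceleration).
step 5: (18, -19) + (+7, -12) → (25, -31)
step 6: (25, -31) + (+9, -14) → (34, -45)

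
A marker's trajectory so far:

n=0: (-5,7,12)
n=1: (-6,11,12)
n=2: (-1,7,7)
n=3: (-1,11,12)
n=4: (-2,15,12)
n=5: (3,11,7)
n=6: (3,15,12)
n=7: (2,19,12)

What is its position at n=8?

(7,15,7)

Step-to-step displacements: (-1,+4,+0), (+5,-4,-5), (+0,+4,+5), (-1,+4,+0), (+5,-4,-5), (+0,+4,+5), (-1,+4,+0) — a repeating cycle of length 3.
step 8: apply (+5,-4,-5) → (7,15,7)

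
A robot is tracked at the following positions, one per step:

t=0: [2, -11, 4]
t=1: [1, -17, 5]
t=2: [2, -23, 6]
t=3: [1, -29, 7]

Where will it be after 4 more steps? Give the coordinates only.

[1, -53, 11]

First: cycles through 2, 1 every 2 steps. Step 7 lands at position 1 of the cycle → 1.
Second: linear, -6 per step → -53 at step 7.
Third: linear, +1 per step → 11 at step 7.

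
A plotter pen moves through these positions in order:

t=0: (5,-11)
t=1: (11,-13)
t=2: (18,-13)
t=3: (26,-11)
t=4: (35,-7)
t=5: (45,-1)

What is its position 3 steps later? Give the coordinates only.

First differences are (+6,-2), (+7,+0), (+8,+2), (+9,+4), (+10,+6); their common second difference is (+1,+2) (constant acceleration).
step 6: (45,-1) + (+11,+8) → (56,7)
step 7: (56,7) + (+12,+10) → (68,17)
step 8: (68,17) + (+13,+12) → (81,29)

(81,29)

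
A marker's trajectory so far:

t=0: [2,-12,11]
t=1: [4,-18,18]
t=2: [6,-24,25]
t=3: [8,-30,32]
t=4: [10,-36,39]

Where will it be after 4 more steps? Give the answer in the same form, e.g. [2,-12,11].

[18,-60,67]

Each step adds [+2,-6,+7] to the position.
step 5: [10,-36,39] + [+2,-6,+7] → [12,-42,46]
step 6: [12,-42,46] + [+2,-6,+7] → [14,-48,53]
step 7: [14,-48,53] + [+2,-6,+7] → [16,-54,60]
step 8: [16,-54,60] + [+2,-6,+7] → [18,-60,67]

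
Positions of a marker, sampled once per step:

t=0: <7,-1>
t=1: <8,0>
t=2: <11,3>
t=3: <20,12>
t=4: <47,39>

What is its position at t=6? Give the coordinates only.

<371,363>

Step-to-step displacements: <+1,+1>, <+3,+3>, <+9,+9>, <+27,+27>; each is 3× the previous.
step 5: <47,39> + <+81,+81> → <128,120>
step 6: <128,120> + <+243,+243> → <371,363>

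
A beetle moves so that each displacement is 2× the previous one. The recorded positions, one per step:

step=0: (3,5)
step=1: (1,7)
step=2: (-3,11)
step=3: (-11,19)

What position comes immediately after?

Consecutive displacements (-2,+2), (-4,+4), (-8,+8) scale by a factor of 2 each step.
step 4: (-11,19) + (-16,+16) → (-27,35)

(-27,35)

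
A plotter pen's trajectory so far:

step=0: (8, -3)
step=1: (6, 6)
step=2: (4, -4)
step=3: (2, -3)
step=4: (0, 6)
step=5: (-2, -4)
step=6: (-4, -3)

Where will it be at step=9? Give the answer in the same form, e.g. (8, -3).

The first coordinate changes by -2 each step, so at step 9 it is 8 + 9·(-2) = -10.
The second coordinate repeats the cycle [-3, 6, -4] with period 3; step 9 mod 3 = 0, giving -3.

(-10, -3)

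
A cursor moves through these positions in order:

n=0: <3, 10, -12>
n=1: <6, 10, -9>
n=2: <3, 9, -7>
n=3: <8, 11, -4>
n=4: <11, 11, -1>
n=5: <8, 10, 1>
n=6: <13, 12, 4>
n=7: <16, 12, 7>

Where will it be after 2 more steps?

<18, 13, 12>

The moves between consecutive positions are <+3, +0, +3>, <-3, -1, +2>, <+5, +2, +3>, <+3, +0, +3>, <-3, -1, +2>, <+5, +2, +3>, <+3, +0, +3>; they repeat the 3-cycle [<+3, +0, +3>, <-3, -1, +2>, <+5, +2, +3>].
step 8: apply <-3, -1, +2> → <13, 11, 9>
step 9: apply <+5, +2, +3> → <18, 13, 12>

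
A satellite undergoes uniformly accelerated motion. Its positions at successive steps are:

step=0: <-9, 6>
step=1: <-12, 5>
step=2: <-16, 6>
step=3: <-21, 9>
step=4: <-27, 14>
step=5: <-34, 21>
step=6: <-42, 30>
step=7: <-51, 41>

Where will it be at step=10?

First differences are <-3, -1>, <-4, +1>, <-5, +3>, <-6, +5>, <-7, +7>, <-8, +9>, <-9, +11>; their common second difference is <-1, +2> (constant acceleration).
step 8: <-51, 41> + <-10, +13> → <-61, 54>
step 9: <-61, 54> + <-11, +15> → <-72, 69>
step 10: <-72, 69> + <-12, +17> → <-84, 86>

<-84, 86>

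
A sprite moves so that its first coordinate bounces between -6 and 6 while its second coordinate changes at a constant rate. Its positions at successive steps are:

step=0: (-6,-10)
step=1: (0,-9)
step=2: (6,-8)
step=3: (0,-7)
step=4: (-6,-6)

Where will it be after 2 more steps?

(6,-4)

The first coordinate reflects between -6 and 6, moving 6 per step.
  step 5: -6 → 0
  step 6: 0 → 6
The second coordinate changes by +1 each step: at step 6 it is -4.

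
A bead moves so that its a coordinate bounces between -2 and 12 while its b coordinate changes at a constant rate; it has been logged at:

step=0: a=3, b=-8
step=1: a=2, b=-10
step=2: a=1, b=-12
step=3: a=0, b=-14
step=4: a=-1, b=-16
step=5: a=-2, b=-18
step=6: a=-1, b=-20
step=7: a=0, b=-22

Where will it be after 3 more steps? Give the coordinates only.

The a coordinate reflects between -2 and 12, moving 1 per step.
  step 8: 0 → 1
  step 9: 1 → 2
  step 10: 2 → 3
The b coordinate changes by -2 each step: at step 10 it is -28.

a=3, b=-28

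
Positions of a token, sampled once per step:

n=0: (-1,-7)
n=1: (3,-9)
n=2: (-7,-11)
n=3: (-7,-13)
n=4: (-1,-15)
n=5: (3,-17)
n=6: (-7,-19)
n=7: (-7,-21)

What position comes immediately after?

(-1,-23)

First: cycles through -1, 3, -7, -7 every 4 steps. Step 8 lands at position 0 of the cycle → -1.
Second: linear, -2 per step → -23 at step 8.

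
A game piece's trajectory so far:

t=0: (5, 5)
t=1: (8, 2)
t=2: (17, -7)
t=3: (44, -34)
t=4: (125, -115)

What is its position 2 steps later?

(1097, -1087)

Consecutive displacements (+3, -3), (+9, -9), (+27, -27), (+81, -81) scale by a factor of 3 each step.
step 5: (125, -115) + (+243, -243) → (368, -358)
step 6: (368, -358) + (+729, -729) → (1097, -1087)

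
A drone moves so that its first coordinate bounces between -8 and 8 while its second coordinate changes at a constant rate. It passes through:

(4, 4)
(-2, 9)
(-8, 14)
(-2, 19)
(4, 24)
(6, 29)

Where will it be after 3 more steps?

The first coordinate travels 6 per step and bounces off the walls at -8 and 8.
  step 6: 6 → 0
  step 7: 0 → -6
  step 8: -6 → -4
The second coordinate changes by +5 each step: at step 8 it is 44.

(-4, 44)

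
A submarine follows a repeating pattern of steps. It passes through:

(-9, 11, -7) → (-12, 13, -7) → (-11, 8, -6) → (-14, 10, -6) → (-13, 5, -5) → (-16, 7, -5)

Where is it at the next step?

(-15, 2, -4)

Differencing gives (-3, +2, +0), (+1, -5, +1), (-3, +2, +0), (+1, -5, +1), (-3, +2, +0). This is the pattern (-3, +2, +0), (+1, -5, +1) repeated.
step 6: apply (+1, -5, +1) → (-15, 2, -4)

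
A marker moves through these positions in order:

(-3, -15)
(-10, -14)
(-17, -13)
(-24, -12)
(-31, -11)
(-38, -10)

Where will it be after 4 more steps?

(-66, -6)

Constant displacement of (-7, +1) per step.
step 6: (-38, -10) + (-7, +1) → (-45, -9)
step 7: (-45, -9) + (-7, +1) → (-52, -8)
step 8: (-52, -8) + (-7, +1) → (-59, -7)
step 9: (-59, -7) + (-7, +1) → (-66, -6)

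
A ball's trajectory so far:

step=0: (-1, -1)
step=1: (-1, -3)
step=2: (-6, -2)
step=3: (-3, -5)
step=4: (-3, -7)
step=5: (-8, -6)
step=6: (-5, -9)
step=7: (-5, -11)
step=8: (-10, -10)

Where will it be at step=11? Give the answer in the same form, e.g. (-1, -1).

Differencing gives (+0, -2), (-5, +1), (+3, -3), (+0, -2), (-5, +1), (+3, -3), (+0, -2), (-5, +1). This is the pattern (+0, -2), (-5, +1), (+3, -3) repeated.
step 9: apply (+3, -3) → (-7, -13)
step 10: apply (+0, -2) → (-7, -15)
step 11: apply (-5, +1) → (-12, -14)

(-12, -14)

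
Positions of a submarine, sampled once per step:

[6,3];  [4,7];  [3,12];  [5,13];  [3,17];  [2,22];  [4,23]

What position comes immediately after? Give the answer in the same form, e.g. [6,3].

Step-to-step displacements: [-2,+4], [-1,+5], [+2,+1], [-2,+4], [-1,+5], [+2,+1] — a repeating cycle of length 3.
step 7: apply [-2,+4] → [2,27]

[2,27]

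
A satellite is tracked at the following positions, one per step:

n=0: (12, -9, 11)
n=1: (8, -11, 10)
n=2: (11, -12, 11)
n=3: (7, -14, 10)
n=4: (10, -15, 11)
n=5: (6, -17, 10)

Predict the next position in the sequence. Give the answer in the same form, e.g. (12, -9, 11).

The moves between consecutive positions are (-4, -2, -1), (+3, -1, +1), (-4, -2, -1), (+3, -1, +1), (-4, -2, -1); they repeat the 2-cycle [(-4, -2, -1), (+3, -1, +1)].
step 6: apply (+3, -1, +1) → (9, -18, 11)

(9, -18, 11)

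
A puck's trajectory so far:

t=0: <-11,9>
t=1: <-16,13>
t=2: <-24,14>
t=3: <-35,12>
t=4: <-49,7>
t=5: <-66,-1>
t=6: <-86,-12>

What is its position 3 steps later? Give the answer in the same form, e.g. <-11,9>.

<-164,-63>

First differences are <-5,+4>, <-8,+1>, <-11,-2>, <-14,-5>, <-17,-8>, <-20,-11>; their common second difference is <-3,-3> (constant acceleration).
step 7: <-86,-12> + <-23,-14> → <-109,-26>
step 8: <-109,-26> + <-26,-17> → <-135,-43>
step 9: <-135,-43> + <-29,-20> → <-164,-63>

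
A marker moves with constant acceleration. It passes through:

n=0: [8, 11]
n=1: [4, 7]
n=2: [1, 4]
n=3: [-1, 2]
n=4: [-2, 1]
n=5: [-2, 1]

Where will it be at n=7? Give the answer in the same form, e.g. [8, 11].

Taking differences between consecutive positions: [-4, -4], [-3, -3], [-2, -2], [-1, -1], [+0, +0]. These grow by [+1, +1] each step.
step 6: [-2, 1] + [+1, +1] → [-1, 2]
step 7: [-1, 2] + [+2, +2] → [1, 4]

[1, 4]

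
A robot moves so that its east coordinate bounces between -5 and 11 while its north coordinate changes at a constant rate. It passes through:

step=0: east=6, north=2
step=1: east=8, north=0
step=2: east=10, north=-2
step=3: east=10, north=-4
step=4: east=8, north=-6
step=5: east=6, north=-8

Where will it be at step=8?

east=0, north=-14

The east coordinate reflects between -5 and 11, moving 2 per step.
  step 6: 6 → 4
  step 7: 4 → 2
  step 8: 2 → 0
The north coordinate changes by -2 each step: at step 8 it is -14.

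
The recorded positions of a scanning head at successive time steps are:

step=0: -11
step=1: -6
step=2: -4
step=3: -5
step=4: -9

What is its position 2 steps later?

-26

Taking differences between consecutive positions: +5, +2, -1, -4. These grow by -3 each step.
step 5: -9 − 7 → -16
step 6: -16 − 10 → -26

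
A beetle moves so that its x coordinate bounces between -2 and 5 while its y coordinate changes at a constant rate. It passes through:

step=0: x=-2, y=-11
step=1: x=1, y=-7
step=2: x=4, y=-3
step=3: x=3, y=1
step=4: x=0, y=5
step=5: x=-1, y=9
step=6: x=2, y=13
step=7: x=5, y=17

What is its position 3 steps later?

The x coordinate travels 3 per step and bounces off the walls at -2 and 5.
  step 8: 5 → 2
  step 9: 2 → -1
  step 10: -1 → 0
The y coordinate changes by +4 each step: at step 10 it is 29.

x=0, y=29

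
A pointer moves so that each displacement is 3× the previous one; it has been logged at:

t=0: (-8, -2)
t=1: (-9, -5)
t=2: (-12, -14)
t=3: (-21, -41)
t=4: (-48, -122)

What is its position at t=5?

(-129, -365)

The jumps are (-1, -3), (-3, -9), (-9, -27), (-27, -81) — a geometric progression with ratio 3.
step 5: (-48, -122) + (-81, -243) → (-129, -365)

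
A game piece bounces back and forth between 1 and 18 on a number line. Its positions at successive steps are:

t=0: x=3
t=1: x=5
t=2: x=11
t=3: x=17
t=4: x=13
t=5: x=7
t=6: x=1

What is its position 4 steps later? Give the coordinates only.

The value reflects between 1 and 18, moving 6 per step.
  step 7: 1 → 7
  step 8: 7 → 13
  step 9: 13 → 17
  step 10: 17 → 11

x=11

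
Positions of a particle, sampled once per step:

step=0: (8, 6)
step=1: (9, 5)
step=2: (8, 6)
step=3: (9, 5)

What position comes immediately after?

(8, 6)

The jumps are (+1, -1), (-1, +1), (+1, -1) — a geometric progression with ratio -1.
step 4: (9, 5) + (-1, +1) → (8, 6)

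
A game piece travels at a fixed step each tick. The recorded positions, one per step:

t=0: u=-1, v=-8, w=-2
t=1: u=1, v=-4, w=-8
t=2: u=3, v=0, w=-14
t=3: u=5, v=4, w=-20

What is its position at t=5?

u=9, v=12, w=-32

Constant displacement of (+2,+4,-6) per step.
step 4: u=5, v=4, w=-20 + (+2,+4,-6) → u=7, v=8, w=-26
step 5: u=7, v=8, w=-26 + (+2,+4,-6) → u=9, v=12, w=-32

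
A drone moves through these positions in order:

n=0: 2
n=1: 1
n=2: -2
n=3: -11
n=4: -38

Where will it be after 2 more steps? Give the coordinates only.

-362

The jumps are -1, -3, -9, -27 — a geometric progression with ratio 3.
step 5: -38 − 81 → -119
step 6: -119 − 243 → -362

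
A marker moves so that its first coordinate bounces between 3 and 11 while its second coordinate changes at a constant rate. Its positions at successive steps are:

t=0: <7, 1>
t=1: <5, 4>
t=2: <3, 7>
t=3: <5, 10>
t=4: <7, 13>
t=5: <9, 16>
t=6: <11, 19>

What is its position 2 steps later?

<7, 25>

The first coordinate reflects between 3 and 11, moving 2 per step.
  step 7: 11 → 9
  step 8: 9 → 7
The second coordinate changes by +3 each step: at step 8 it is 25.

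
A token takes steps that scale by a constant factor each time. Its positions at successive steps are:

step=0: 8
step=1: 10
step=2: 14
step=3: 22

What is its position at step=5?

Consecutive displacements +2, +4, +8 scale by a factor of 2 each step.
step 4: 22 + 16 → 38
step 5: 38 + 32 → 70

70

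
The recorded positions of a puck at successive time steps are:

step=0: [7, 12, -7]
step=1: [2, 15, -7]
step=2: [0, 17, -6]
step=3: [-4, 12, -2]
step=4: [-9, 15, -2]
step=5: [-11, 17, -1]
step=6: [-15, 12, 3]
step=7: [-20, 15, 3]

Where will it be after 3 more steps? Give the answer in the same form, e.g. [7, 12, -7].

[-31, 15, 8]

Step-to-step displacements: [-5, +3, +0], [-2, +2, +1], [-4, -5, +4], [-5, +3, +0], [-2, +2, +1], [-4, -5, +4], [-5, +3, +0] — a repeating cycle of length 3.
step 8: apply [-2, +2, +1] → [-22, 17, 4]
step 9: apply [-4, -5, +4] → [-26, 12, 8]
step 10: apply [-5, +3, +0] → [-31, 15, 8]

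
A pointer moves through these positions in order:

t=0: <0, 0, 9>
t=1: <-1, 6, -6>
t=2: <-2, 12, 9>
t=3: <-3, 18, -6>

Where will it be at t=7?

The first coordinate changes by -1 each step, so at step 7 it is 0 + 7·(-1) = -7.
The second coordinate changes by +6 each step, so at step 7 it is 0 + 7·(6) = 42.
The third coordinate repeats the cycle [9, -6] with period 2; step 7 mod 2 = 1, giving -6.

<-7, 42, -6>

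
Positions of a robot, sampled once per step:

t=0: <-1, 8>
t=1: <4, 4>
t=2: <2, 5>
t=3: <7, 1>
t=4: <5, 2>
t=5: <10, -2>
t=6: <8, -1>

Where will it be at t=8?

<11, -4>

Step-to-step displacements: <+5, -4>, <-2, +1>, <+5, -4>, <-2, +1>, <+5, -4>, <-2, +1> — a repeating cycle of length 2.
step 7: apply <+5, -4> → <13, -5>
step 8: apply <-2, +1> → <11, -4>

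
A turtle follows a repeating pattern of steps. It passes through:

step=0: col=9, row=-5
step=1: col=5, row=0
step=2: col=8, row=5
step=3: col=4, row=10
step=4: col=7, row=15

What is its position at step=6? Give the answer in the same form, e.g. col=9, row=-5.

col=6, row=25

Differencing gives (-4,+5), (+3,+5), (-4,+5), (+3,+5). This is the pattern (-4,+5), (+3,+5) repeated.
step 5: apply (-4,+5) → col=3, row=20
step 6: apply (+3,+5) → col=6, row=25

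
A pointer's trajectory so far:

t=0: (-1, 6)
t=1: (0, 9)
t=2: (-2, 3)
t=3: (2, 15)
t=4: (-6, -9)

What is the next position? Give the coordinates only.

The jumps are (+1, +3), (-2, -6), (+4, +12), (-8, -24) — a geometric progression with ratio -2.
step 5: (-6, -9) + (+16, +48) → (10, 39)

(10, 39)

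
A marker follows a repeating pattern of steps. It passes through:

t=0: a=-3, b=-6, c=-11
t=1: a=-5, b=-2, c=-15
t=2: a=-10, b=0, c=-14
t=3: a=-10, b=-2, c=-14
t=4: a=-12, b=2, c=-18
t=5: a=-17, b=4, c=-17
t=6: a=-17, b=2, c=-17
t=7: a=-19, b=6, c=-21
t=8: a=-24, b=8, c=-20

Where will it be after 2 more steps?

a=-26, b=10, c=-24

Step-to-step displacements: (-2,+4,-4), (-5,+2,+1), (+0,-2,+0), (-2,+4,-4), (-5,+2,+1), (+0,-2,+0), (-2,+4,-4), (-5,+2,+1) — a repeating cycle of length 3.
step 9: apply (+0,-2,+0) → a=-24, b=6, c=-20
step 10: apply (-2,+4,-4) → a=-26, b=10, c=-24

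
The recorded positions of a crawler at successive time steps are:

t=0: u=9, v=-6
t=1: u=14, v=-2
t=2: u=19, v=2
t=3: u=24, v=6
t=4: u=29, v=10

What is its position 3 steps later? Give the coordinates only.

Each step adds (+5,+4) to the position.
step 5: u=29, v=10 + (+5,+4) → u=34, v=14
step 6: u=34, v=14 + (+5,+4) → u=39, v=18
step 7: u=39, v=18 + (+5,+4) → u=44, v=22

u=44, v=22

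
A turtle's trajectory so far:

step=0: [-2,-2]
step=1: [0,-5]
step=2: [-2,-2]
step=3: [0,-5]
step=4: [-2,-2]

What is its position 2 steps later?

[-2,-2]

Consecutive displacements [+2,-3], [-2,+3], [+2,-3], [-2,+3] scale by a factor of -1 each step.
step 5: [-2,-2] + [+2,-3] → [0,-5]
step 6: [0,-5] + [-2,+3] → [-2,-2]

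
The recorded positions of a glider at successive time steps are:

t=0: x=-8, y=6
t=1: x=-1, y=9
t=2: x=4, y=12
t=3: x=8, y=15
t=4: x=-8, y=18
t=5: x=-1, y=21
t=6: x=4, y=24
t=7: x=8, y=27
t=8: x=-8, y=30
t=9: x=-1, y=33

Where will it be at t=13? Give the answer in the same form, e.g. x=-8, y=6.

x=-1, y=45

The x coordinate repeats the cycle [-8, -1, 4, 8] with period 4; step 13 mod 4 = 1, giving -1.
The y coordinate changes by +3 each step, so at step 13 it is 6 + 13·(3) = 45.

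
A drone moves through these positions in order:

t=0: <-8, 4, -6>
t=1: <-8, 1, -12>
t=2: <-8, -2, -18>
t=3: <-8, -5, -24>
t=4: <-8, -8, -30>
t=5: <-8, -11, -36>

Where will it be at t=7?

<-8, -17, -48>

Each step adds <+0, -3, -6> to the position.
step 6: <-8, -11, -36> + <+0, -3, -6> → <-8, -14, -42>
step 7: <-8, -14, -42> + <+0, -3, -6> → <-8, -17, -48>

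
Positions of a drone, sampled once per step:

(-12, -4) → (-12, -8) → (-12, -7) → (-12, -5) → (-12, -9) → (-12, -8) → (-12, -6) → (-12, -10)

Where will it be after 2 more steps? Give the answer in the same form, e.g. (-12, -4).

(-12, -7)

Differencing gives (+0, -4), (+0, +1), (+0, +2), (+0, -4), (+0, +1), (+0, +2), (+0, -4). This is the pattern (+0, -4), (+0, +1), (+0, +2) repeated.
step 8: apply (+0, +1) → (-12, -9)
step 9: apply (+0, +2) → (-12, -7)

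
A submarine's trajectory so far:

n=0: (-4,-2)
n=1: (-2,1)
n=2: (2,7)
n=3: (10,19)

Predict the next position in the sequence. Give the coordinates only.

The jumps are (+2,+3), (+4,+6), (+8,+12) — a geometric progression with ratio 2.
step 4: (10,19) + (+16,+24) → (26,43)

(26,43)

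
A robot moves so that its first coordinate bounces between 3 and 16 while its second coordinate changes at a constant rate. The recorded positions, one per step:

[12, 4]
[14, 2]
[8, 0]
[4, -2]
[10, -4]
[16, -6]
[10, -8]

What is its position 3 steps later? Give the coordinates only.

[14, -14]

The first coordinate travels 6 per step and bounces off the walls at 3 and 16.
  step 7: 10 → 4
  step 8: 4 → 8
  step 9: 8 → 14
The second coordinate changes by -2 each step: at step 9 it is -14.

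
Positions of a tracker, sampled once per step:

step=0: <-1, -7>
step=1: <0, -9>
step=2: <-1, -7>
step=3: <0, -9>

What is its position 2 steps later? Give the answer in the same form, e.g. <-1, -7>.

<0, -9>

Step-to-step displacements: <+1, -2>, <-1, +2>, <+1, -2>; each is -1× the previous.
step 4: <0, -9> + <-1, +2> → <-1, -7>
step 5: <-1, -7> + <+1, -2> → <0, -9>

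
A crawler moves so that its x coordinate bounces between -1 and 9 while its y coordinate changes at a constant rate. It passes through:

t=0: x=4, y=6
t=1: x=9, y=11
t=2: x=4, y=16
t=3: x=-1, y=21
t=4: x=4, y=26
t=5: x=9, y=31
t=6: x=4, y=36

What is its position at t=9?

The x coordinate reflects between -1 and 9, moving 5 per step.
  step 7: 4 → -1
  step 8: -1 → 4
  step 9: 4 → 9
The y coordinate changes by +5 each step: at step 9 it is 51.

x=9, y=51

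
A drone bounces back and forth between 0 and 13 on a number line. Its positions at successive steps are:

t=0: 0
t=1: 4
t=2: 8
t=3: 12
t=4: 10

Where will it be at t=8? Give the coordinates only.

The value travels 4 per step and bounces off the walls at 0 and 13.
  step 5: 10 → 6
  step 6: 6 → 2
  step 7: 2 → 2
  step 8: 2 → 6

6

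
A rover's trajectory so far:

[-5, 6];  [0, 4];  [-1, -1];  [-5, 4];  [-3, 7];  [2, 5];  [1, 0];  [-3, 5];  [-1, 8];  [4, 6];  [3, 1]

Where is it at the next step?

Differencing gives [+5, -2], [-1, -5], [-4, +5], [+2, +3], [+5, -2], [-1, -5], [-4, +5], [+2, +3], [+5, -2], [-1, -5]. This is the pattern [+5, -2], [-1, -5], [-4, +5], [+2, +3] repeated.
step 11: apply [-4, +5] → [-1, 6]

[-1, 6]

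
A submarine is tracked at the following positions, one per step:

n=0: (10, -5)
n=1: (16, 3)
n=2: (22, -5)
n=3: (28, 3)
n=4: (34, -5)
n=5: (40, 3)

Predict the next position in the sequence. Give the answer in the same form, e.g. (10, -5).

First: linear, +6 per step → 46 at step 6.
Second: cycles through -5, 3 every 2 steps. Step 6 lands at position 0 of the cycle → -5.

(46, -5)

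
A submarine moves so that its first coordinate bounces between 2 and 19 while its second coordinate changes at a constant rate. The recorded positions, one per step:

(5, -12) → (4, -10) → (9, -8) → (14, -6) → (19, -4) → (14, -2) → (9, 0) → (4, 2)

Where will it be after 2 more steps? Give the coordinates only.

(10, 6)

The first coordinate reflects between 2 and 19, moving 5 per step.
  step 8: 4 → 5
  step 9: 5 → 10
The second coordinate changes by +2 each step: at step 9 it is 6.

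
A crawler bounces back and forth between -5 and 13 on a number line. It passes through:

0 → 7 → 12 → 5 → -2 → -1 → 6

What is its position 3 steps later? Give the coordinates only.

-1

The value reflects between -5 and 13, moving 7 per step.
  step 7: 6 → 13
  step 8: 13 → 6
  step 9: 6 → -1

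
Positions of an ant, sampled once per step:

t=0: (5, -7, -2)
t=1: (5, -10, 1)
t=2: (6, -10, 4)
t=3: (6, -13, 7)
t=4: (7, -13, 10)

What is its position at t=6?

(8, -16, 16)

The moves between consecutive positions are (+0, -3, +3), (+1, +0, +3), (+0, -3, +3), (+1, +0, +3); they repeat the 2-cycle [(+0, -3, +3), (+1, +0, +3)].
step 5: apply (+0, -3, +3) → (7, -16, 13)
step 6: apply (+1, +0, +3) → (8, -16, 16)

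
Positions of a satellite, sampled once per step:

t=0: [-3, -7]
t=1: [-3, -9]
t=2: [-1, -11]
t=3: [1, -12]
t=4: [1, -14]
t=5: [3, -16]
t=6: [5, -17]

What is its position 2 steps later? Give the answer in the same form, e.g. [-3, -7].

Differencing gives [+0, -2], [+2, -2], [+2, -1], [+0, -2], [+2, -2], [+2, -1]. This is the pattern [+0, -2], [+2, -2], [+2, -1] repeated.
step 7: apply [+0, -2] → [5, -19]
step 8: apply [+2, -2] → [7, -21]

[7, -21]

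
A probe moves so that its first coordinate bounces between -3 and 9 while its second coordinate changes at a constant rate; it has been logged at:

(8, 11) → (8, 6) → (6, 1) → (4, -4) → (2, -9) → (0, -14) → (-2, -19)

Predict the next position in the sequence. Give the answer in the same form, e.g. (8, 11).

(-2, -24)

The first coordinate reflects between -3 and 9, moving 2 per step.
  step 7: -2 → -2
The second coordinate changes by -5 each step: at step 7 it is -24.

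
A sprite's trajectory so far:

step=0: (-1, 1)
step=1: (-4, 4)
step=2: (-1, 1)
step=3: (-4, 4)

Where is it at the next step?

The jumps are (-3, +3), (+3, -3), (-3, +3) — a geometric progression with ratio -1.
step 4: (-4, 4) + (+3, -3) → (-1, 1)

(-1, 1)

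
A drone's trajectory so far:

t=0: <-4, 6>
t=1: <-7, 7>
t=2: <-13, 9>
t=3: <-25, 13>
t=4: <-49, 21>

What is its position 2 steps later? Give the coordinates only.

<-193, 69>

The jumps are <-3, +1>, <-6, +2>, <-12, +4>, <-24, +8> — a geometric progression with ratio 2.
step 5: <-49, 21> + <-48, +16> → <-97, 37>
step 6: <-97, 37> + <-96, +32> → <-193, 69>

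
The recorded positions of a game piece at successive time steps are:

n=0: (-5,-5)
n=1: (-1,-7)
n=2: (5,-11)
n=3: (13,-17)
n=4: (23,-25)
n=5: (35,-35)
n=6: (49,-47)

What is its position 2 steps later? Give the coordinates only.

Taking differences between consecutive positions: (+4,-2), (+6,-4), (+8,-6), (+10,-8), (+12,-10), (+14,-12). These grow by (+2,-2) each step.
step 7: (49,-47) + (+16,-14) → (65,-61)
step 8: (65,-61) + (+18,-16) → (83,-77)

(83,-77)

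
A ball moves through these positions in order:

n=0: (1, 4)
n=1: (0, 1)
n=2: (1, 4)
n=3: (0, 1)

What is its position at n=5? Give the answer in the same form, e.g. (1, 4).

(0, 1)

Step-to-step displacements: (-1, -3), (+1, +3), (-1, -3); each is -1× the previous.
step 4: (0, 1) + (+1, +3) → (1, 4)
step 5: (1, 4) + (-1, -3) → (0, 1)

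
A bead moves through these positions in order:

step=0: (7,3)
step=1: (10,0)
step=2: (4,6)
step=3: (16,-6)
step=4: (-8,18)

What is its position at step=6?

(-56,66)

Consecutive displacements (+3,-3), (-6,+6), (+12,-12), (-24,+24) scale by a factor of -2 each step.
step 5: (-8,18) + (+48,-48) → (40,-30)
step 6: (40,-30) + (-96,+96) → (-56,66)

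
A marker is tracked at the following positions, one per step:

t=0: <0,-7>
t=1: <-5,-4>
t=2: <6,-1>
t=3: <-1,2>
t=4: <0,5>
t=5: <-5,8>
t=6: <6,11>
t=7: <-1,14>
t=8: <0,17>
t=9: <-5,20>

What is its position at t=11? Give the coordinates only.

First: cycles through 0, -5, 6, -1 every 4 steps. Step 11 lands at position 3 of the cycle → -1.
Second: linear, +3 per step → 26 at step 11.

<-1,26>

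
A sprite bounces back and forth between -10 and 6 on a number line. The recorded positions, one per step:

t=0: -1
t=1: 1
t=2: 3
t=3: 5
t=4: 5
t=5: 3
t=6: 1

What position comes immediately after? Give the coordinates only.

-1

The value travels 2 per step and bounces off the walls at -10 and 6.
  step 7: 1 → -1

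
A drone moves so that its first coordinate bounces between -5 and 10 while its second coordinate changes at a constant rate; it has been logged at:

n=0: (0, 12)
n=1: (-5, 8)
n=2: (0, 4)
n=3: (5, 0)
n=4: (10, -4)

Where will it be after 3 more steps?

The first coordinate travels 5 per step and bounces off the walls at -5 and 10.
  step 5: 10 → 5
  step 6: 5 → 0
  step 7: 0 → -5
The second coordinate changes by -4 each step: at step 7 it is -16.

(-5, -16)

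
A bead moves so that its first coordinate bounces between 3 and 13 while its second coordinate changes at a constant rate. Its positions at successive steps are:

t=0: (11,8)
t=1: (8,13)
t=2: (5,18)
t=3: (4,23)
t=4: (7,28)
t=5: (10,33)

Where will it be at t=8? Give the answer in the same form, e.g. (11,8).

The first coordinate reflects between 3 and 13, moving 3 per step.
  step 6: 10 → 13
  step 7: 13 → 10
  step 8: 10 → 7
The second coordinate changes by +5 each step: at step 8 it is 48.

(7,48)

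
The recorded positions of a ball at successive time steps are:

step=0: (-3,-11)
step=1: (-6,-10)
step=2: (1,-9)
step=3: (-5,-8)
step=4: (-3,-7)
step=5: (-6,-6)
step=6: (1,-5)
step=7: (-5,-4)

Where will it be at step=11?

(-5,0)

First: cycles through -3, -6, 1, -5 every 4 steps. Step 11 lands at position 3 of the cycle → -5.
Second: linear, +1 per step → 0 at step 11.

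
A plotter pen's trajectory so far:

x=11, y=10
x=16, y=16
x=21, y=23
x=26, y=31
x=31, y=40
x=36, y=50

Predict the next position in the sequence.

Successive displacements: (+5, +6), (+5, +7), (+5, +8), (+5, +9), (+5, +10) — each changes by (+0, +1).
step 6: x=36, y=50 + (+5, +11) → x=41, y=61

x=41, y=61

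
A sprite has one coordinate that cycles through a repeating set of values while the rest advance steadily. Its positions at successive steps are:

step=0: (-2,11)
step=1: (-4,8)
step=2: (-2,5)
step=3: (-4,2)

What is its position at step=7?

(-4,-10)

The first coordinate repeats the cycle [-2, -4] with period 2; step 7 mod 2 = 1, giving -4.
The second coordinate changes by -3 each step, so at step 7 it is 11 + 7·(-3) = -10.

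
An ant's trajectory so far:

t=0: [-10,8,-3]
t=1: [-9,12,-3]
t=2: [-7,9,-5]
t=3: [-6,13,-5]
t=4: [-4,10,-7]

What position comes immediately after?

The moves between consecutive positions are [+1,+4,+0], [+2,-3,-2], [+1,+4,+0], [+2,-3,-2]; they repeat the 2-cycle [[+1,+4,+0], [+2,-3,-2]].
step 5: apply [+1,+4,+0] → [-3,14,-7]

[-3,14,-7]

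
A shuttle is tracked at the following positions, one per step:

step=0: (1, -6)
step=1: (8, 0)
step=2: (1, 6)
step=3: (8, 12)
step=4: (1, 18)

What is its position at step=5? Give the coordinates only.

(8, 24)

First: cycles through 1, 8 every 2 steps. Step 5 lands at position 1 of the cycle → 8.
Second: linear, +6 per step → 24 at step 5.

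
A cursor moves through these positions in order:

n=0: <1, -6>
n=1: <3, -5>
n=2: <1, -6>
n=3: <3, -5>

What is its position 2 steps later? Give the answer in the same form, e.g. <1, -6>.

<3, -5>

Step-to-step displacements: <+2, +1>, <-2, -1>, <+2, +1>; each is -1× the previous.
step 4: <3, -5> + <-2, -1> → <1, -6>
step 5: <1, -6> + <+2, +1> → <3, -5>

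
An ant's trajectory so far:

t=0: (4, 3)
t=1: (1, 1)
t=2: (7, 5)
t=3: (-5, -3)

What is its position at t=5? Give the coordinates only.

Step-to-step displacements: (-3, -2), (+6, +4), (-12, -8); each is -2× the previous.
step 4: (-5, -3) + (+24, +16) → (19, 13)
step 5: (19, 13) + (-48, -32) → (-29, -19)

(-29, -19)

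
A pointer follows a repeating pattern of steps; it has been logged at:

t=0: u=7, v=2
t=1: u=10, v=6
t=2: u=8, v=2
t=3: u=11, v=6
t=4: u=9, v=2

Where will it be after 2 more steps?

u=10, v=2

The moves between consecutive positions are (+3,+4), (-2,-4), (+3,+4), (-2,-4); they repeat the 2-cycle [(+3,+4), (-2,-4)].
step 5: apply (+3,+4) → u=12, v=6
step 6: apply (-2,-4) → u=10, v=2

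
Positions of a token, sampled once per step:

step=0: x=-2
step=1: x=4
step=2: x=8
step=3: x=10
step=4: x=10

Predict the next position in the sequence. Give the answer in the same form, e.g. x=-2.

x=8

Taking differences between consecutive positions: +6, +4, +2, +0. These grow by -2 each step.
step 5: 10 − 2 → x=8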